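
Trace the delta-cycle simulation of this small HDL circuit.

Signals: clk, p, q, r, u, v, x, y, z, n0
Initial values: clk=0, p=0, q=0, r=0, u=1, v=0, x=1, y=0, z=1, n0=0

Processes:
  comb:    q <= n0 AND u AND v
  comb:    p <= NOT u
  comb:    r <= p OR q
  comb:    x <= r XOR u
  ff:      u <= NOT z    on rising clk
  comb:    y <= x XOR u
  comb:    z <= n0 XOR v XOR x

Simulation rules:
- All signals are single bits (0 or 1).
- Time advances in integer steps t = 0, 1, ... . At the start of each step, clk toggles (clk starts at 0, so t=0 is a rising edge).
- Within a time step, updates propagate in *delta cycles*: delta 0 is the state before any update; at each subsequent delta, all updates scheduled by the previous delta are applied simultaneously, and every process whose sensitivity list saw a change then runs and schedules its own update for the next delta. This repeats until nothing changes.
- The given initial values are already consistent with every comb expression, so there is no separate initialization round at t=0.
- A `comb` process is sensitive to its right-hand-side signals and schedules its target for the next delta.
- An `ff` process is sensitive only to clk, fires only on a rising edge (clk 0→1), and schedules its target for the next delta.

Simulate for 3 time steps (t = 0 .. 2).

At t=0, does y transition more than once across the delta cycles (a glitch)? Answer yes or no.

t0.Δ0 n0=0 z=1 clk=0 q=0 x=1 r=0 v=0 y=0 p=0 u=1
t0.Δ1 n0=0 z=1 clk=1 q=0 x=1 r=0 v=0 y=0 p=0 u=1
t0.Δ2 n0=0 z=1 clk=1 q=0 x=1 r=0 v=0 y=0 p=0 u=0
t0.Δ3 n0=0 z=1 clk=1 q=0 x=0 r=0 v=0 y=1 p=1 u=0
t0.Δ4 n0=0 z=0 clk=1 q=0 x=0 r=1 v=0 y=0 p=1 u=0
t0.Δ5 n0=0 z=0 clk=1 q=0 x=1 r=1 v=0 y=0 p=1 u=0
t0.Δ6 n0=0 z=1 clk=1 q=0 x=1 r=1 v=0 y=1 p=1 u=0
t1.Δ0 n0=0 z=1 clk=1 q=0 x=1 r=1 v=0 y=1 p=1 u=0
t1.Δ1 n0=0 z=1 clk=0 q=0 x=1 r=1 v=0 y=1 p=1 u=0
t2.Δ0 n0=0 z=1 clk=0 q=0 x=1 r=1 v=0 y=1 p=1 u=0
t2.Δ1 n0=0 z=1 clk=1 q=0 x=1 r=1 v=0 y=1 p=1 u=0

yes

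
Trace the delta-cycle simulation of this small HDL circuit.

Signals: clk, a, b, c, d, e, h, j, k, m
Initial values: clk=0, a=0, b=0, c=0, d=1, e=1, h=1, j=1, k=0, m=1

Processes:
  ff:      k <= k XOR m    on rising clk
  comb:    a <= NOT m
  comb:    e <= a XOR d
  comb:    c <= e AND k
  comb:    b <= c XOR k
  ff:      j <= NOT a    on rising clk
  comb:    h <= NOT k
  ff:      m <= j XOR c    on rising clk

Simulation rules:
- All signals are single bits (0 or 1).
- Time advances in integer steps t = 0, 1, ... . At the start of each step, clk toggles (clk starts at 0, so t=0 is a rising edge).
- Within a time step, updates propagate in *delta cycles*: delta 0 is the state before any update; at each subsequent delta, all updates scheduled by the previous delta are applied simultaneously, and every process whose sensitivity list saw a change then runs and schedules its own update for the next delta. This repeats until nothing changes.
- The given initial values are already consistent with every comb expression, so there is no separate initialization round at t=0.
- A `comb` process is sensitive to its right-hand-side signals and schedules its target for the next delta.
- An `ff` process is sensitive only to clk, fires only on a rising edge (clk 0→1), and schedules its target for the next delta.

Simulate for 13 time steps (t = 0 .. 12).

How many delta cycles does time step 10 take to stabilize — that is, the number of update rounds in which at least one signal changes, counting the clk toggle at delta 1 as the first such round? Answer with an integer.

4

[bits: j,d,b,c,h,m,e,a,k,clk]
t=0: Δ0=1100111000 Δ1=1100111001 Δ2=1100111011 Δ3=1111011011 Δ4=1101011011 | 4Δ
t=1: Δ0=1101011011 Δ1=1101011010 | 1Δ
t=2: Δ0=1101011010 Δ1=1101011011 Δ2=1101001001 Δ3=1110101101 Δ4=1100100101 | 4Δ
t=3: Δ0=1100100101 Δ1=1100100100 | 1Δ
t=4: Δ0=1100100100 Δ1=1100100101 Δ2=0100110101 Δ3=0100110001 Δ4=0100111001 | 4Δ
t=5: Δ0=0100111001 Δ1=0100111000 | 1Δ
t=6: Δ0=0100111000 Δ1=0100111001 Δ2=1100101011 Δ3=1111001111 Δ4=1101000111 Δ5=1100000111 Δ6=1110000111 | 6Δ
t=7: Δ0=1110000111 Δ1=1110000110 | 1Δ
t=8: Δ0=1110000110 Δ1=1110000111 Δ2=0110010111 Δ3=0110010011 Δ4=0110011011 Δ5=0111011011 Δ6=0101011011 | 6Δ
t=9: Δ0=0101011011 Δ1=0101011010 | 1Δ
t=10: Δ0=0101011010 Δ1=0101011011 Δ2=1101011001 Δ3=1110111001 Δ4=1100111001 | 4Δ
t=11: Δ0=1100111001 Δ1=1100111000 | 1Δ
t=12: Δ0=1100111000 Δ1=1100111001 Δ2=1100111011 Δ3=1111011011 Δ4=1101011011 | 4Δ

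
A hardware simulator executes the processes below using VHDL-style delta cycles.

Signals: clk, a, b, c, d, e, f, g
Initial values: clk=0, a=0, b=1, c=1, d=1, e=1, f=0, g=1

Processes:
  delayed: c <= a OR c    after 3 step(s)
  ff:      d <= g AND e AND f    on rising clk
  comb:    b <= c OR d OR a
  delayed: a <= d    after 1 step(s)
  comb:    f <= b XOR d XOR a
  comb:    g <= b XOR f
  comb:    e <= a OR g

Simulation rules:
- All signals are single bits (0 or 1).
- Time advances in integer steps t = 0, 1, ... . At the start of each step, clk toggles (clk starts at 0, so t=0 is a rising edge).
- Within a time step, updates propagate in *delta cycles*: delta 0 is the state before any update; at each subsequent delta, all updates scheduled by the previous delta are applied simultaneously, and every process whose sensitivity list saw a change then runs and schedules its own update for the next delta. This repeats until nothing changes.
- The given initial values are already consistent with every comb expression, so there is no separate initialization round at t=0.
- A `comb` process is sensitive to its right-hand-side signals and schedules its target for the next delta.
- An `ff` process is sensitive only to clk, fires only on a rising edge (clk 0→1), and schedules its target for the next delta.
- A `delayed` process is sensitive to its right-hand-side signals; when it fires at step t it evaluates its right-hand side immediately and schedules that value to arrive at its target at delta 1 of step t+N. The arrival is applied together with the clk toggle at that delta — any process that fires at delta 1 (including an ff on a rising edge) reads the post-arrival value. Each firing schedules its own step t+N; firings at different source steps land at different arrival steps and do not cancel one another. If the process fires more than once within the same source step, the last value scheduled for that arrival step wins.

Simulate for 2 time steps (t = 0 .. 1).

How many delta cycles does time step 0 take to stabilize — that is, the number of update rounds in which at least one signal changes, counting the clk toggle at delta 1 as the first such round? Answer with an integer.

[bits: c,a,f,d,g,clk,e,b]
t=0: Δ0=10011011 Δ1=10011111 Δ2=10001111 Δ3=10101111 Δ4=10100111 Δ5=10100101 | 5Δ
t=1: Δ0=10100101 Δ1=10100001 | 1Δ

5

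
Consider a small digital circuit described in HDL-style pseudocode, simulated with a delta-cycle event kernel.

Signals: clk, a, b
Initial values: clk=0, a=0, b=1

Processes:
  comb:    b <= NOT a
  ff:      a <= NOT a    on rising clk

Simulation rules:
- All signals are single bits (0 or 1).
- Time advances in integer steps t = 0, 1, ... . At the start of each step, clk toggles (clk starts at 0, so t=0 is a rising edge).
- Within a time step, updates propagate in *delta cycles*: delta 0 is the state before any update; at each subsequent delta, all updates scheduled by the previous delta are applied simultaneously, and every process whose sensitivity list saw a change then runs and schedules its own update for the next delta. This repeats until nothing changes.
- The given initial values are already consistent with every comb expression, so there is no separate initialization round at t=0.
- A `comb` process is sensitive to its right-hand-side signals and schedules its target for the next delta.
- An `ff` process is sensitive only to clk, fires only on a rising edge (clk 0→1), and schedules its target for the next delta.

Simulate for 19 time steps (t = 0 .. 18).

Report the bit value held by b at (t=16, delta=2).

1

t0.Δ0 clk=0 a=0 b=1
t0.Δ1 clk=1 a=0 b=1
t0.Δ2 clk=1 a=1 b=1
t0.Δ3 clk=1 a=1 b=0
t1.Δ0 clk=1 a=1 b=0
t1.Δ1 clk=0 a=1 b=0
t2.Δ0 clk=0 a=1 b=0
t2.Δ1 clk=1 a=1 b=0
t2.Δ2 clk=1 a=0 b=0
t2.Δ3 clk=1 a=0 b=1
t3.Δ0 clk=1 a=0 b=1
t3.Δ1 clk=0 a=0 b=1
t4.Δ0 clk=0 a=0 b=1
t4.Δ1 clk=1 a=0 b=1
t4.Δ2 clk=1 a=1 b=1
t4.Δ3 clk=1 a=1 b=0
t5.Δ0 clk=1 a=1 b=0
t5.Δ1 clk=0 a=1 b=0
t6.Δ0 clk=0 a=1 b=0
t6.Δ1 clk=1 a=1 b=0
t6.Δ2 clk=1 a=0 b=0
t6.Δ3 clk=1 a=0 b=1
t7.Δ0 clk=1 a=0 b=1
t7.Δ1 clk=0 a=0 b=1
t8.Δ0 clk=0 a=0 b=1
t8.Δ1 clk=1 a=0 b=1
t8.Δ2 clk=1 a=1 b=1
t8.Δ3 clk=1 a=1 b=0
t9.Δ0 clk=1 a=1 b=0
t9.Δ1 clk=0 a=1 b=0
t10.Δ0 clk=0 a=1 b=0
t10.Δ1 clk=1 a=1 b=0
t10.Δ2 clk=1 a=0 b=0
t10.Δ3 clk=1 a=0 b=1
t11.Δ0 clk=1 a=0 b=1
t11.Δ1 clk=0 a=0 b=1
t12.Δ0 clk=0 a=0 b=1
t12.Δ1 clk=1 a=0 b=1
t12.Δ2 clk=1 a=1 b=1
t12.Δ3 clk=1 a=1 b=0
t13.Δ0 clk=1 a=1 b=0
t13.Δ1 clk=0 a=1 b=0
t14.Δ0 clk=0 a=1 b=0
t14.Δ1 clk=1 a=1 b=0
t14.Δ2 clk=1 a=0 b=0
t14.Δ3 clk=1 a=0 b=1
t15.Δ0 clk=1 a=0 b=1
t15.Δ1 clk=0 a=0 b=1
t16.Δ0 clk=0 a=0 b=1
t16.Δ1 clk=1 a=0 b=1
t16.Δ2 clk=1 a=1 b=1
t16.Δ3 clk=1 a=1 b=0
t17.Δ0 clk=1 a=1 b=0
t17.Δ1 clk=0 a=1 b=0
t18.Δ0 clk=0 a=1 b=0
t18.Δ1 clk=1 a=1 b=0
t18.Δ2 clk=1 a=0 b=0
t18.Δ3 clk=1 a=0 b=1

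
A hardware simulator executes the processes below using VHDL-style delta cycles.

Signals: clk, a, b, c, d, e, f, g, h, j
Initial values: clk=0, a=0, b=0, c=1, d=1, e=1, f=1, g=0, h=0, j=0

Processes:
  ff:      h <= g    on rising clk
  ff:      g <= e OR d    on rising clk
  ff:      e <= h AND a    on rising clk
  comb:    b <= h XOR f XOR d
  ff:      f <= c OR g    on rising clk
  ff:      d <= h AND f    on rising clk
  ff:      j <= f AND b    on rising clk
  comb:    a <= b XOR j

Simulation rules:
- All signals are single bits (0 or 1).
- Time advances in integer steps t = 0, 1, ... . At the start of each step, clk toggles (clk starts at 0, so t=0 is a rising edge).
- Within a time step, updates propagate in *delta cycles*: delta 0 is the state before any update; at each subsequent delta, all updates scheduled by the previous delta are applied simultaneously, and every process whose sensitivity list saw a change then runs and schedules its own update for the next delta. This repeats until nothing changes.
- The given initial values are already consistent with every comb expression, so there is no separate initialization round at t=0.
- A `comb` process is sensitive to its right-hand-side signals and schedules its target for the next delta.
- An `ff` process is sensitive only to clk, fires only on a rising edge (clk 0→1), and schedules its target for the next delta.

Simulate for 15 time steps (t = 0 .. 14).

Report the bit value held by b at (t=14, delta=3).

0

[bits: j,f,d,e,a,g,clk,c,h,b]
t=0: Δ0=0111000100 Δ1=0111001100 Δ2=0100011100 Δ3=0100011101 Δ4=0100111101 | 4Δ
t=1: Δ0=0100111101 Δ1=0100110101 | 1Δ
t=2: Δ0=0100110101 Δ1=0100111101 Δ2=1100101111 Δ3=1100001110 Δ4=1100101110 | 4Δ
t=3: Δ0=1100101110 Δ1=1100100110 | 1Δ
t=4: Δ0=1100100110 Δ1=1100101110 Δ2=0111101100 Δ3=0111001100 | 3Δ
t=5: Δ0=0111001100 Δ1=0111000100 | 1Δ
t=6: Δ0=0111000100 Δ1=0111001100 Δ2=0100011100 Δ3=0100011101 Δ4=0100111101 | 4Δ
t=7: Δ0=0100111101 Δ1=0100110101 | 1Δ
t=8: Δ0=0100110101 Δ1=0100111101 Δ2=1100101111 Δ3=1100001110 Δ4=1100101110 | 4Δ
t=9: Δ0=1100101110 Δ1=1100100110 | 1Δ
t=10: Δ0=1100100110 Δ1=1100101110 Δ2=0111101100 Δ3=0111001100 | 3Δ
t=11: Δ0=0111001100 Δ1=0111000100 | 1Δ
t=12: Δ0=0111000100 Δ1=0111001100 Δ2=0100011100 Δ3=0100011101 Δ4=0100111101 | 4Δ
t=13: Δ0=0100111101 Δ1=0100110101 | 1Δ
t=14: Δ0=0100110101 Δ1=0100111101 Δ2=1100101111 Δ3=1100001110 Δ4=1100101110 | 4Δ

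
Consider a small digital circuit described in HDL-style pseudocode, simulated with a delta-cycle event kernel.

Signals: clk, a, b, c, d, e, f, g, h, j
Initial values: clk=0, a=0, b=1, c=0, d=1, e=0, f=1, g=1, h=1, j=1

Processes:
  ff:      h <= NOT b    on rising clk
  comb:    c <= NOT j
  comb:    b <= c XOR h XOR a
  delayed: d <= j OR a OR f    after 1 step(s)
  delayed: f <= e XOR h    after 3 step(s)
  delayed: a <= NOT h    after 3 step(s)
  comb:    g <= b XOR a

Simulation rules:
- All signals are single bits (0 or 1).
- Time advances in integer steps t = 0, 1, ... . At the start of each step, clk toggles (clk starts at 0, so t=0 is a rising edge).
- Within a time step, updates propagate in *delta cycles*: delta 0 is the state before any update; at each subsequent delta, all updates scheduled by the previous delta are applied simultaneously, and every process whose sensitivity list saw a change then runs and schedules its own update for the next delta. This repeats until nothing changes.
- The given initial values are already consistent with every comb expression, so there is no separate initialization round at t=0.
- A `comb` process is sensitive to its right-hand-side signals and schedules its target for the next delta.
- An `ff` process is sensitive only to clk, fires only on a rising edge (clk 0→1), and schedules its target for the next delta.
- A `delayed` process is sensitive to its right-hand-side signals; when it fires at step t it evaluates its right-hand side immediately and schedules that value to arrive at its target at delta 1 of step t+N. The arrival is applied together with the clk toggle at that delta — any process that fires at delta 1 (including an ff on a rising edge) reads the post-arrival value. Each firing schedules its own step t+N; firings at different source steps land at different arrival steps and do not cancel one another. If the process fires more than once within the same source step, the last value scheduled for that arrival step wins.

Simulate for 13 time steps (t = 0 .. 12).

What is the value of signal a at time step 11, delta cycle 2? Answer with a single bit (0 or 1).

t0.Δ0 h=1 c=0 g=1 e=0 b=1 a=0 clk=0 f=1 d=1 j=1
t0.Δ1 h=1 c=0 g=1 e=0 b=1 a=0 clk=1 f=1 d=1 j=1
t0.Δ2 h=0 c=0 g=1 e=0 b=1 a=0 clk=1 f=1 d=1 j=1
t0.Δ3 h=0 c=0 g=1 e=0 b=0 a=0 clk=1 f=1 d=1 j=1
t0.Δ4 h=0 c=0 g=0 e=0 b=0 a=0 clk=1 f=1 d=1 j=1
t1.Δ0 h=0 c=0 g=0 e=0 b=0 a=0 clk=1 f=1 d=1 j=1
t1.Δ1 h=0 c=0 g=0 e=0 b=0 a=0 clk=0 f=1 d=1 j=1
t2.Δ0 h=0 c=0 g=0 e=0 b=0 a=0 clk=0 f=1 d=1 j=1
t2.Δ1 h=0 c=0 g=0 e=0 b=0 a=0 clk=1 f=1 d=1 j=1
t2.Δ2 h=1 c=0 g=0 e=0 b=0 a=0 clk=1 f=1 d=1 j=1
t2.Δ3 h=1 c=0 g=0 e=0 b=1 a=0 clk=1 f=1 d=1 j=1
t2.Δ4 h=1 c=0 g=1 e=0 b=1 a=0 clk=1 f=1 d=1 j=1
t3.Δ0 h=1 c=0 g=1 e=0 b=1 a=0 clk=1 f=1 d=1 j=1
t3.Δ1 h=1 c=0 g=1 e=0 b=1 a=1 clk=0 f=0 d=1 j=1
t3.Δ2 h=1 c=0 g=0 e=0 b=0 a=1 clk=0 f=0 d=1 j=1
t3.Δ3 h=1 c=0 g=1 e=0 b=0 a=1 clk=0 f=0 d=1 j=1
t4.Δ0 h=1 c=0 g=1 e=0 b=0 a=1 clk=0 f=0 d=1 j=1
t4.Δ1 h=1 c=0 g=1 e=0 b=0 a=1 clk=1 f=0 d=1 j=1
t5.Δ0 h=1 c=0 g=1 e=0 b=0 a=1 clk=1 f=0 d=1 j=1
t5.Δ1 h=1 c=0 g=1 e=0 b=0 a=0 clk=0 f=1 d=1 j=1
t5.Δ2 h=1 c=0 g=0 e=0 b=1 a=0 clk=0 f=1 d=1 j=1
t5.Δ3 h=1 c=0 g=1 e=0 b=1 a=0 clk=0 f=1 d=1 j=1
t6.Δ0 h=1 c=0 g=1 e=0 b=1 a=0 clk=0 f=1 d=1 j=1
t6.Δ1 h=1 c=0 g=1 e=0 b=1 a=0 clk=1 f=1 d=1 j=1
t6.Δ2 h=0 c=0 g=1 e=0 b=1 a=0 clk=1 f=1 d=1 j=1
t6.Δ3 h=0 c=0 g=1 e=0 b=0 a=0 clk=1 f=1 d=1 j=1
t6.Δ4 h=0 c=0 g=0 e=0 b=0 a=0 clk=1 f=1 d=1 j=1
t7.Δ0 h=0 c=0 g=0 e=0 b=0 a=0 clk=1 f=1 d=1 j=1
t7.Δ1 h=0 c=0 g=0 e=0 b=0 a=0 clk=0 f=1 d=1 j=1
t8.Δ0 h=0 c=0 g=0 e=0 b=0 a=0 clk=0 f=1 d=1 j=1
t8.Δ1 h=0 c=0 g=0 e=0 b=0 a=0 clk=1 f=1 d=1 j=1
t8.Δ2 h=1 c=0 g=0 e=0 b=0 a=0 clk=1 f=1 d=1 j=1
t8.Δ3 h=1 c=0 g=0 e=0 b=1 a=0 clk=1 f=1 d=1 j=1
t8.Δ4 h=1 c=0 g=1 e=0 b=1 a=0 clk=1 f=1 d=1 j=1
t9.Δ0 h=1 c=0 g=1 e=0 b=1 a=0 clk=1 f=1 d=1 j=1
t9.Δ1 h=1 c=0 g=1 e=0 b=1 a=1 clk=0 f=0 d=1 j=1
t9.Δ2 h=1 c=0 g=0 e=0 b=0 a=1 clk=0 f=0 d=1 j=1
t9.Δ3 h=1 c=0 g=1 e=0 b=0 a=1 clk=0 f=0 d=1 j=1
t10.Δ0 h=1 c=0 g=1 e=0 b=0 a=1 clk=0 f=0 d=1 j=1
t10.Δ1 h=1 c=0 g=1 e=0 b=0 a=1 clk=1 f=0 d=1 j=1
t11.Δ0 h=1 c=0 g=1 e=0 b=0 a=1 clk=1 f=0 d=1 j=1
t11.Δ1 h=1 c=0 g=1 e=0 b=0 a=0 clk=0 f=1 d=1 j=1
t11.Δ2 h=1 c=0 g=0 e=0 b=1 a=0 clk=0 f=1 d=1 j=1
t11.Δ3 h=1 c=0 g=1 e=0 b=1 a=0 clk=0 f=1 d=1 j=1
t12.Δ0 h=1 c=0 g=1 e=0 b=1 a=0 clk=0 f=1 d=1 j=1
t12.Δ1 h=1 c=0 g=1 e=0 b=1 a=0 clk=1 f=1 d=1 j=1
t12.Δ2 h=0 c=0 g=1 e=0 b=1 a=0 clk=1 f=1 d=1 j=1
t12.Δ3 h=0 c=0 g=1 e=0 b=0 a=0 clk=1 f=1 d=1 j=1
t12.Δ4 h=0 c=0 g=0 e=0 b=0 a=0 clk=1 f=1 d=1 j=1

0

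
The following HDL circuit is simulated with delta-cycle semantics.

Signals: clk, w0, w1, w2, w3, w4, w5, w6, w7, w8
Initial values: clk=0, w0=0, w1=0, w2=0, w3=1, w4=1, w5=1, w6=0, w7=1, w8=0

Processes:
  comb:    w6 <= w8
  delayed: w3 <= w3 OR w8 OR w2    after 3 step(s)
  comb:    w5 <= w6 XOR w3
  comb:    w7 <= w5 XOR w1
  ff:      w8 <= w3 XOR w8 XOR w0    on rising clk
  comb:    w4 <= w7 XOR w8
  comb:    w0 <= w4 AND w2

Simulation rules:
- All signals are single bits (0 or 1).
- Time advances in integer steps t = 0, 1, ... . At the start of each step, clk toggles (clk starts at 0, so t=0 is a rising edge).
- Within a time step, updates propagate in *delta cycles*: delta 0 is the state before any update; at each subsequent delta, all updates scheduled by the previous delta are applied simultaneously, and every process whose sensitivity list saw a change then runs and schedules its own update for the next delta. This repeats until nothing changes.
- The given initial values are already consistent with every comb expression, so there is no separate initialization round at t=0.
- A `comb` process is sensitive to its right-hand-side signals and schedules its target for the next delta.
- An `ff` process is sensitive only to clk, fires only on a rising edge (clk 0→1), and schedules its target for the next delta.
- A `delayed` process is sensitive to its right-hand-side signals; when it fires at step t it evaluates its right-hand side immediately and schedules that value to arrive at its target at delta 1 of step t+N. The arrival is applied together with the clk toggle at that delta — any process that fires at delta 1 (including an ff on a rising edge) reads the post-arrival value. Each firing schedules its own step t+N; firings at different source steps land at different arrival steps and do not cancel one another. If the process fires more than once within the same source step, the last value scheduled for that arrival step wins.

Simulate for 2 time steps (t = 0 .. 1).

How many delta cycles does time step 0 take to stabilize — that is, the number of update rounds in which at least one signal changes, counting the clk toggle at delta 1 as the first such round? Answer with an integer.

t=0 Δ0: w5=1 w4=1 w0=0 clk=0 w1=0 w7=1 w3=1 w2=0 w8=0 w6=0
  Δ1: clk:0→1
  Δ2: w8:0→1
  Δ3: w4:1→0, w6:0→1
  Δ4: w5:1→0
  Δ5: w7:1→0
  Δ6: w4:0→1
  (6Δ to stable)
t=1 Δ0: w5=0 w4=1 w0=0 clk=1 w1=0 w7=0 w3=1 w2=0 w8=1 w6=1
  Δ1: clk:1→0
  (1Δ to stable)

6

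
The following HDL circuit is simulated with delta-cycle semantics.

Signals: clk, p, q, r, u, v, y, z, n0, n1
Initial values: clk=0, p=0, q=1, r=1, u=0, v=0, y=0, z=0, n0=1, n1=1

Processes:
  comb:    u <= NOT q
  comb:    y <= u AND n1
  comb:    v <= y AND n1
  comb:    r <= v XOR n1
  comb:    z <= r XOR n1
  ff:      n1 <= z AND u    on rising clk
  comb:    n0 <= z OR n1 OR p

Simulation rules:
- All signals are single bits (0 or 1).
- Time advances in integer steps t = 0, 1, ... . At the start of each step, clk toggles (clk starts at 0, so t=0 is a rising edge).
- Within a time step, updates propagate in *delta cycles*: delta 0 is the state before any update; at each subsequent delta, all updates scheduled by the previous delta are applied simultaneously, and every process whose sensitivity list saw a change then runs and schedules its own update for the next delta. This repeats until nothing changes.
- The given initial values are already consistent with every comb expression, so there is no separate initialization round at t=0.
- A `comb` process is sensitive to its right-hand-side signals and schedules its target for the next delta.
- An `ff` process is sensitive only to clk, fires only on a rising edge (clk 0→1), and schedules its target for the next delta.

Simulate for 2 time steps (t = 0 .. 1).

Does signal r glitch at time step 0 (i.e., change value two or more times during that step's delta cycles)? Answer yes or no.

t=0 Δ0: v=0 u=0 clk=0 p=0 y=0 r=1 n0=1 q=1 z=0 n1=1
  Δ1: clk:0→1
  Δ2: n1:1→0
  Δ3: r:1→0, n0:1→0, z:0→1
  Δ4: n0:0→1, z:1→0
  Δ5: n0:1→0
  (5Δ to stable)
t=1 Δ0: v=0 u=0 clk=1 p=0 y=0 r=0 n0=0 q=1 z=0 n1=0
  Δ1: clk:1→0
  (1Δ to stable)

no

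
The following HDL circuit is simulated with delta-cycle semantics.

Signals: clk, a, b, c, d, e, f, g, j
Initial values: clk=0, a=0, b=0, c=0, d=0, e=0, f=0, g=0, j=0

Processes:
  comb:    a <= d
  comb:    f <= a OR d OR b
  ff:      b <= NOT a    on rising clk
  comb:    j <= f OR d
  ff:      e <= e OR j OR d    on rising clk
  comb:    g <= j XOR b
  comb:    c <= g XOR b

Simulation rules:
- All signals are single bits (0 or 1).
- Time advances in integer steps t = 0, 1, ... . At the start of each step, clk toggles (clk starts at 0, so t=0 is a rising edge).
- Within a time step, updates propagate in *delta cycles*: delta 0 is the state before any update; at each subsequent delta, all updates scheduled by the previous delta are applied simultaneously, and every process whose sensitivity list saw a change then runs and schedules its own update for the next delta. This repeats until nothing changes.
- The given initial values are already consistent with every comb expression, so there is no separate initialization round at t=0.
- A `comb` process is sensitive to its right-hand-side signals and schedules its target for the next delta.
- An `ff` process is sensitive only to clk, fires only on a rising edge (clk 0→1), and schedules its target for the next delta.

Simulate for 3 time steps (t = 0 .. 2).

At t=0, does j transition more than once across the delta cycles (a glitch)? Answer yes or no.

no

t=0 Δ0: c=0 g=0 b=0 a=0 j=0 d=0 e=0 clk=0 f=0
  Δ1: clk:0→1
  Δ2: b:0→1
  Δ3: c:0→1, g:0→1, f:0→1
  Δ4: c:1→0, j:0→1
  Δ5: g:1→0
  Δ6: c:0→1
  (6Δ to stable)
t=1 Δ0: c=1 g=0 b=1 a=0 j=1 d=0 e=0 clk=1 f=1
  Δ1: clk:1→0
  (1Δ to stable)
t=2 Δ0: c=1 g=0 b=1 a=0 j=1 d=0 e=0 clk=0 f=1
  Δ1: clk:0→1
  Δ2: e:0→1
  (2Δ to stable)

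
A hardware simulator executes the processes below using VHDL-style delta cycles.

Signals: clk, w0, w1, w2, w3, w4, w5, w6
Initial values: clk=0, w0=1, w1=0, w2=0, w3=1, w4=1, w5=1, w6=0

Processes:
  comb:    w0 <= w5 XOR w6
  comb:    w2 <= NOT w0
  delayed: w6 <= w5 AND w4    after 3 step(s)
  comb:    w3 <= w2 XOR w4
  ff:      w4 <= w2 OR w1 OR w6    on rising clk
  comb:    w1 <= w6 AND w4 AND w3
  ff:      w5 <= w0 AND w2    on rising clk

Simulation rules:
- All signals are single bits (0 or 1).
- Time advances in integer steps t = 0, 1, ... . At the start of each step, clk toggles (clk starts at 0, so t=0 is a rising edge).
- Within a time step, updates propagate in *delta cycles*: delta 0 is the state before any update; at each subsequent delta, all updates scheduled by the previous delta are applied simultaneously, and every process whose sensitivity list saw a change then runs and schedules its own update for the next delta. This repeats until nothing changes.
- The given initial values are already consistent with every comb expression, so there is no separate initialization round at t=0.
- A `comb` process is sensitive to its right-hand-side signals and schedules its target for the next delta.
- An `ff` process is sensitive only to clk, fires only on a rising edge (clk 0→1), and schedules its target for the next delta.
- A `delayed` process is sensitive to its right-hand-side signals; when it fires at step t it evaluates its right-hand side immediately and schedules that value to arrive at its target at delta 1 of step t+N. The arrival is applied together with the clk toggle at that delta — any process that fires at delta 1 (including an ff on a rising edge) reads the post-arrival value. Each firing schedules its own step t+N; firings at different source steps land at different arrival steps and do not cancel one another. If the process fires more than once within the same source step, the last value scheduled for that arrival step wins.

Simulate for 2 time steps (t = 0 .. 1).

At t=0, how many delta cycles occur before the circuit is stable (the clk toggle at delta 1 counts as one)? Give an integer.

5

[bits: w1,w5,w0,clk,w2,w4,w6,w3]
t=0: Δ0=01100101 Δ1=01110101 Δ2=00110001 Δ3=00010000 Δ4=00011000 Δ5=00011001 | 5Δ
t=1: Δ0=00011001 Δ1=00001001 | 1Δ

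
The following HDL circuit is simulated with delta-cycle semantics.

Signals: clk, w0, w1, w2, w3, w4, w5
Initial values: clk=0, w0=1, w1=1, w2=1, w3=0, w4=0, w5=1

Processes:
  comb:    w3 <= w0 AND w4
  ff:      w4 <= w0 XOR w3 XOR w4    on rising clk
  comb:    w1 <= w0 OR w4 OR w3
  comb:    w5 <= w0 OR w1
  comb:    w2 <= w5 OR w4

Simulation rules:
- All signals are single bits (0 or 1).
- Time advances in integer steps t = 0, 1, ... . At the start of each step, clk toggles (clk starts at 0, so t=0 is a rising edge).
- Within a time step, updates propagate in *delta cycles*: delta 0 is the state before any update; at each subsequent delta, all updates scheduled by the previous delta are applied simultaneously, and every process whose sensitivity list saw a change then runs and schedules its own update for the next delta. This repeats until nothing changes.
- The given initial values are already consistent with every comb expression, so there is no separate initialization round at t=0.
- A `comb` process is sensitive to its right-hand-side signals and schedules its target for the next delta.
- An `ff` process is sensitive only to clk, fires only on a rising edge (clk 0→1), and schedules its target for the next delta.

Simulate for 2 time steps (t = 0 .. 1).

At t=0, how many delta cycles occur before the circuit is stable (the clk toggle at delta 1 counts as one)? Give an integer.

3

[bits: w3,w5,clk,w0,w2,w1,w4]
t=0: Δ0=0101110 Δ1=0111110 Δ2=0111111 Δ3=1111111 | 3Δ
t=1: Δ0=1111111 Δ1=1101111 | 1Δ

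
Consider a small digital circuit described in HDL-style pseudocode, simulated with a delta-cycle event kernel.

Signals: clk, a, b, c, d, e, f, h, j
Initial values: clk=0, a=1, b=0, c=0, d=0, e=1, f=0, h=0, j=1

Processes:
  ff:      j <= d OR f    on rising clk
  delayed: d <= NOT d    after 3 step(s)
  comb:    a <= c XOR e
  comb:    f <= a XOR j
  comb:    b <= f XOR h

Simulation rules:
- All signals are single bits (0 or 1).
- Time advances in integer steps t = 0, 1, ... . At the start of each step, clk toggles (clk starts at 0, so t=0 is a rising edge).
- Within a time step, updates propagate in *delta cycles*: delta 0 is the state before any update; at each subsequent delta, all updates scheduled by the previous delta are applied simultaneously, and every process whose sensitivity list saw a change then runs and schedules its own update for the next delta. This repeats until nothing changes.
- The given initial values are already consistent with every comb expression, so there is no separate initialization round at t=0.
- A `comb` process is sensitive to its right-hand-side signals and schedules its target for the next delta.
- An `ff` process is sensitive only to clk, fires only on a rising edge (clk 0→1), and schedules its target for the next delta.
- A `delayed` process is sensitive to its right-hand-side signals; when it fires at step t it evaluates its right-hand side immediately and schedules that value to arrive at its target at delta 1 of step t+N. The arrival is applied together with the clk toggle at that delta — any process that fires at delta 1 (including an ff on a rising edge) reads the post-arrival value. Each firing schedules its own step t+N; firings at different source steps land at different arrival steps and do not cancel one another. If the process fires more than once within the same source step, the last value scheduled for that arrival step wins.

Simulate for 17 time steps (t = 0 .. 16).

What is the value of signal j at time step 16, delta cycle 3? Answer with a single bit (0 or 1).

t=0 Δ0: h=0 a=1 c=0 d=0 j=1 f=0 b=0 clk=0 e=1
  Δ1: clk:0→1
  Δ2: j:1→0
  Δ3: f:0→1
  Δ4: b:0→1
  (4Δ to stable)
t=1 Δ0: h=0 a=1 c=0 d=0 j=0 f=1 b=1 clk=1 e=1
  Δ1: clk:1→0
  (1Δ to stable)
t=2 Δ0: h=0 a=1 c=0 d=0 j=0 f=1 b=1 clk=0 e=1
  Δ1: clk:0→1
  Δ2: j:0→1
  Δ3: f:1→0
  Δ4: b:1→0
  (4Δ to stable)
t=3 Δ0: h=0 a=1 c=0 d=0 j=1 f=0 b=0 clk=1 e=1
  Δ1: clk:1→0
  (1Δ to stable)
t=4 Δ0: h=0 a=1 c=0 d=0 j=1 f=0 b=0 clk=0 e=1
  Δ1: clk:0→1
  Δ2: j:1→0
  Δ3: f:0→1
  Δ4: b:0→1
  (4Δ to stable)
t=5 Δ0: h=0 a=1 c=0 d=0 j=0 f=1 b=1 clk=1 e=1
  Δ1: clk:1→0
  (1Δ to stable)
t=6 Δ0: h=0 a=1 c=0 d=0 j=0 f=1 b=1 clk=0 e=1
  Δ1: clk:0→1
  Δ2: j:0→1
  Δ3: f:1→0
  Δ4: b:1→0
  (4Δ to stable)
t=7 Δ0: h=0 a=1 c=0 d=0 j=1 f=0 b=0 clk=1 e=1
  Δ1: clk:1→0
  (1Δ to stable)
t=8 Δ0: h=0 a=1 c=0 d=0 j=1 f=0 b=0 clk=0 e=1
  Δ1: clk:0→1
  Δ2: j:1→0
  Δ3: f:0→1
  Δ4: b:0→1
  (4Δ to stable)
t=9 Δ0: h=0 a=1 c=0 d=0 j=0 f=1 b=1 clk=1 e=1
  Δ1: clk:1→0
  (1Δ to stable)
t=10 Δ0: h=0 a=1 c=0 d=0 j=0 f=1 b=1 clk=0 e=1
  Δ1: clk:0→1
  Δ2: j:0→1
  Δ3: f:1→0
  Δ4: b:1→0
  (4Δ to stable)
t=11 Δ0: h=0 a=1 c=0 d=0 j=1 f=0 b=0 clk=1 e=1
  Δ1: clk:1→0
  (1Δ to stable)
t=12 Δ0: h=0 a=1 c=0 d=0 j=1 f=0 b=0 clk=0 e=1
  Δ1: clk:0→1
  Δ2: j:1→0
  Δ3: f:0→1
  Δ4: b:0→1
  (4Δ to stable)
t=13 Δ0: h=0 a=1 c=0 d=0 j=0 f=1 b=1 clk=1 e=1
  Δ1: clk:1→0
  (1Δ to stable)
t=14 Δ0: h=0 a=1 c=0 d=0 j=0 f=1 b=1 clk=0 e=1
  Δ1: clk:0→1
  Δ2: j:0→1
  Δ3: f:1→0
  Δ4: b:1→0
  (4Δ to stable)
t=15 Δ0: h=0 a=1 c=0 d=0 j=1 f=0 b=0 clk=1 e=1
  Δ1: clk:1→0
  (1Δ to stable)
t=16 Δ0: h=0 a=1 c=0 d=0 j=1 f=0 b=0 clk=0 e=1
  Δ1: clk:0→1
  Δ2: j:1→0
  Δ3: f:0→1
  Δ4: b:0→1
  (4Δ to stable)

0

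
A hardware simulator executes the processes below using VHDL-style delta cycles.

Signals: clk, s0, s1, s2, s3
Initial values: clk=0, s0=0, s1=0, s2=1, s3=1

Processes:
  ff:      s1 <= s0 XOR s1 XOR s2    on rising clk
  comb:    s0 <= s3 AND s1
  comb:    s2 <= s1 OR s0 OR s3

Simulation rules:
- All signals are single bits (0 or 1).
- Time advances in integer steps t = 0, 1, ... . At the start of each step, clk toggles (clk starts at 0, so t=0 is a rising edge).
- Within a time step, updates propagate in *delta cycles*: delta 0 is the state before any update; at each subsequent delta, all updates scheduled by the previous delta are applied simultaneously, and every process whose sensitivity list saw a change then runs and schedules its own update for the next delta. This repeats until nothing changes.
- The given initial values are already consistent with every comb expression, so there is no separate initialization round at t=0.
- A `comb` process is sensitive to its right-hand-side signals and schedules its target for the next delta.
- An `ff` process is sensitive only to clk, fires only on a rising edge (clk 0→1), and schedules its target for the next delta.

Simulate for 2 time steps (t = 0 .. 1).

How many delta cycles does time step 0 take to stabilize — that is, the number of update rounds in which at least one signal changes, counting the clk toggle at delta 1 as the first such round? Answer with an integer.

3

[bits: clk,s2,s1,s3,s0]
t=0: Δ0=01010 Δ1=11010 Δ2=11110 Δ3=11111 | 3Δ
t=1: Δ0=11111 Δ1=01111 | 1Δ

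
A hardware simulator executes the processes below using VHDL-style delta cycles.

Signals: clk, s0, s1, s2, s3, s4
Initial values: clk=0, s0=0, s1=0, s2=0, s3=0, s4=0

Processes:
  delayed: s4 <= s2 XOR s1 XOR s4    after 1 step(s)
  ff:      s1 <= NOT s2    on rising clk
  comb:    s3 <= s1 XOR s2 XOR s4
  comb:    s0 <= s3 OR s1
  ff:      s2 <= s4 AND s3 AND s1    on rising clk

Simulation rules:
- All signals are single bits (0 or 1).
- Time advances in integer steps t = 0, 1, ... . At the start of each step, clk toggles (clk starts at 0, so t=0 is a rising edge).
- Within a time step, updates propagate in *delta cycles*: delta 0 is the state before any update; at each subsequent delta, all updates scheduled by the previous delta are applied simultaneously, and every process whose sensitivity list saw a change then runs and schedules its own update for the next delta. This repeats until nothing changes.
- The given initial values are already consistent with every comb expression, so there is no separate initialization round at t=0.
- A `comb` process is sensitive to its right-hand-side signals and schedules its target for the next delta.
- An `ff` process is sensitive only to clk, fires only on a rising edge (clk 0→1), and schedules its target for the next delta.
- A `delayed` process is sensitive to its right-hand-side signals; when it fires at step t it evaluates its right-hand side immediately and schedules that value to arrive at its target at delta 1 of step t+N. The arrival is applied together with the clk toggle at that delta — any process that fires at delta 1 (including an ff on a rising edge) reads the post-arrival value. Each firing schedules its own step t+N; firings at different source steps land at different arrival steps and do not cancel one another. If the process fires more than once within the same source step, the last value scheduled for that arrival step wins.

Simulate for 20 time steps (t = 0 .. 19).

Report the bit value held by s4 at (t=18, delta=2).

[bits: s1,s3,s2,s4,s0,clk]
t=0: Δ0=000000 Δ1=000001 Δ2=100001 Δ3=110011 | 3Δ
t=1: Δ0=110011 Δ1=110110 Δ2=100110 | 2Δ
t=2: Δ0=100110 Δ1=100011 Δ2=110011 | 2Δ
t=3: Δ0=110011 Δ1=110110 Δ2=100110 | 2Δ
t=4: Δ0=100110 Δ1=100011 Δ2=110011 | 2Δ
t=5: Δ0=110011 Δ1=110110 Δ2=100110 | 2Δ
t=6: Δ0=100110 Δ1=100011 Δ2=110011 | 2Δ
t=7: Δ0=110011 Δ1=110110 Δ2=100110 | 2Δ
t=8: Δ0=100110 Δ1=100011 Δ2=110011 | 2Δ
t=9: Δ0=110011 Δ1=110110 Δ2=100110 | 2Δ
t=10: Δ0=100110 Δ1=100011 Δ2=110011 | 2Δ
t=11: Δ0=110011 Δ1=110110 Δ2=100110 | 2Δ
t=12: Δ0=100110 Δ1=100011 Δ2=110011 | 2Δ
t=13: Δ0=110011 Δ1=110110 Δ2=100110 | 2Δ
t=14: Δ0=100110 Δ1=100011 Δ2=110011 | 2Δ
t=15: Δ0=110011 Δ1=110110 Δ2=100110 | 2Δ
t=16: Δ0=100110 Δ1=100011 Δ2=110011 | 2Δ
t=17: Δ0=110011 Δ1=110110 Δ2=100110 | 2Δ
t=18: Δ0=100110 Δ1=100011 Δ2=110011 | 2Δ
t=19: Δ0=110011 Δ1=110110 Δ2=100110 | 2Δ

0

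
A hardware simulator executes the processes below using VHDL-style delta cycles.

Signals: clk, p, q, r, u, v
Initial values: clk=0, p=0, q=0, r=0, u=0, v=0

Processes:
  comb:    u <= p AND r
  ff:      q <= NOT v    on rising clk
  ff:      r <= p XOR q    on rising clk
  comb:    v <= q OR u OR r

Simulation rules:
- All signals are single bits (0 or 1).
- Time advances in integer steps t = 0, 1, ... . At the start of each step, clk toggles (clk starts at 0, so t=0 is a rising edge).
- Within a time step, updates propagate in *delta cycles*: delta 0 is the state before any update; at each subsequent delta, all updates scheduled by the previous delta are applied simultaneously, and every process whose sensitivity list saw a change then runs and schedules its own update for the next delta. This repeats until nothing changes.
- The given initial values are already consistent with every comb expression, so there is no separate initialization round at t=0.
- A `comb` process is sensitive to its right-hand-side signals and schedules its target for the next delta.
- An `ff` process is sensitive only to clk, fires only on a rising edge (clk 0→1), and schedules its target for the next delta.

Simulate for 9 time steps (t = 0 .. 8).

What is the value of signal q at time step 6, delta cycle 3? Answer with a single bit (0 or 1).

t0.Δ0 p=0 v=0 u=0 q=0 clk=0 r=0
t0.Δ1 p=0 v=0 u=0 q=0 clk=1 r=0
t0.Δ2 p=0 v=0 u=0 q=1 clk=1 r=0
t0.Δ3 p=0 v=1 u=0 q=1 clk=1 r=0
t1.Δ0 p=0 v=1 u=0 q=1 clk=1 r=0
t1.Δ1 p=0 v=1 u=0 q=1 clk=0 r=0
t2.Δ0 p=0 v=1 u=0 q=1 clk=0 r=0
t2.Δ1 p=0 v=1 u=0 q=1 clk=1 r=0
t2.Δ2 p=0 v=1 u=0 q=0 clk=1 r=1
t3.Δ0 p=0 v=1 u=0 q=0 clk=1 r=1
t3.Δ1 p=0 v=1 u=0 q=0 clk=0 r=1
t4.Δ0 p=0 v=1 u=0 q=0 clk=0 r=1
t4.Δ1 p=0 v=1 u=0 q=0 clk=1 r=1
t4.Δ2 p=0 v=1 u=0 q=0 clk=1 r=0
t4.Δ3 p=0 v=0 u=0 q=0 clk=1 r=0
t5.Δ0 p=0 v=0 u=0 q=0 clk=1 r=0
t5.Δ1 p=0 v=0 u=0 q=0 clk=0 r=0
t6.Δ0 p=0 v=0 u=0 q=0 clk=0 r=0
t6.Δ1 p=0 v=0 u=0 q=0 clk=1 r=0
t6.Δ2 p=0 v=0 u=0 q=1 clk=1 r=0
t6.Δ3 p=0 v=1 u=0 q=1 clk=1 r=0
t7.Δ0 p=0 v=1 u=0 q=1 clk=1 r=0
t7.Δ1 p=0 v=1 u=0 q=1 clk=0 r=0
t8.Δ0 p=0 v=1 u=0 q=1 clk=0 r=0
t8.Δ1 p=0 v=1 u=0 q=1 clk=1 r=0
t8.Δ2 p=0 v=1 u=0 q=0 clk=1 r=1

1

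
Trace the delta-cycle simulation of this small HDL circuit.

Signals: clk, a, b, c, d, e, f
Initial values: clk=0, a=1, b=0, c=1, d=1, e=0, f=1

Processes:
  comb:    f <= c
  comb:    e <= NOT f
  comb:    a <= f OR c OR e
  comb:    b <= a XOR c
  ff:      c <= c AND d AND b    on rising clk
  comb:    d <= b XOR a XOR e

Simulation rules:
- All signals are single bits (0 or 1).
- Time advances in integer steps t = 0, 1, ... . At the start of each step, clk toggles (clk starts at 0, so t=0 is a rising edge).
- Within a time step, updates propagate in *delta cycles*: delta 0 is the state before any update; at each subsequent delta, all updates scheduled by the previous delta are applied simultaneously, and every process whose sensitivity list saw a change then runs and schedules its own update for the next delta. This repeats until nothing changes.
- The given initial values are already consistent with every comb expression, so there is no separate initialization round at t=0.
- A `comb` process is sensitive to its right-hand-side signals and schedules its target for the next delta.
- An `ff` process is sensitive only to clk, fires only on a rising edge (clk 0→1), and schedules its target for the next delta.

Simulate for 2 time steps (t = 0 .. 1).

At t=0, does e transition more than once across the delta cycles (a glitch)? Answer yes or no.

t=0 Δ0: b=0 clk=0 a=1 f=1 e=0 d=1 c=1
  Δ1: clk:0→1
  Δ2: c:1→0
  Δ3: b:0→1, f:1→0
  Δ4: a:1→0, e:0→1, d:1→0
  Δ5: b:1→0, a:0→1
  Δ6: b:0→1
  Δ7: d:0→1
  (7Δ to stable)
t=1 Δ0: b=1 clk=1 a=1 f=0 e=1 d=1 c=0
  Δ1: clk:1→0
  (1Δ to stable)

no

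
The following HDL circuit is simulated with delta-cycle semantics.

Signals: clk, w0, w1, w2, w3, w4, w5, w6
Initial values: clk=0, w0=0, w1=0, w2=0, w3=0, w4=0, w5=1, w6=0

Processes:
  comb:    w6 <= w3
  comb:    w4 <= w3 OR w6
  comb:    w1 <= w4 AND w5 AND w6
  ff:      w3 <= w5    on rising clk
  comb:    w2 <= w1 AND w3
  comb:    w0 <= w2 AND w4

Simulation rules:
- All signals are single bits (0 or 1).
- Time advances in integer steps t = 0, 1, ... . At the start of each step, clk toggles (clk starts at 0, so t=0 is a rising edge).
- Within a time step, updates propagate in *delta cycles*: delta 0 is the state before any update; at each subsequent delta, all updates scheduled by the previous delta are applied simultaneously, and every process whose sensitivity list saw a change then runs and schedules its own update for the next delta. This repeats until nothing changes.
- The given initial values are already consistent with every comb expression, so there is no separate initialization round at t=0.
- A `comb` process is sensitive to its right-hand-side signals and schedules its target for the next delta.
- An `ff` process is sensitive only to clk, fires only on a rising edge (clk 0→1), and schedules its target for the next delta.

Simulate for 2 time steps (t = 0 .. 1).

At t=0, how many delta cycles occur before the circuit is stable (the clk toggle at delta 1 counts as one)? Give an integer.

6

[bits: w6,w1,w4,w3,clk,w2,w0,w5]
t=0: Δ0=00000001 Δ1=00001001 Δ2=00011001 Δ3=10111001 Δ4=11111001 Δ5=11111101 Δ6=11111111 | 6Δ
t=1: Δ0=11111111 Δ1=11110111 | 1Δ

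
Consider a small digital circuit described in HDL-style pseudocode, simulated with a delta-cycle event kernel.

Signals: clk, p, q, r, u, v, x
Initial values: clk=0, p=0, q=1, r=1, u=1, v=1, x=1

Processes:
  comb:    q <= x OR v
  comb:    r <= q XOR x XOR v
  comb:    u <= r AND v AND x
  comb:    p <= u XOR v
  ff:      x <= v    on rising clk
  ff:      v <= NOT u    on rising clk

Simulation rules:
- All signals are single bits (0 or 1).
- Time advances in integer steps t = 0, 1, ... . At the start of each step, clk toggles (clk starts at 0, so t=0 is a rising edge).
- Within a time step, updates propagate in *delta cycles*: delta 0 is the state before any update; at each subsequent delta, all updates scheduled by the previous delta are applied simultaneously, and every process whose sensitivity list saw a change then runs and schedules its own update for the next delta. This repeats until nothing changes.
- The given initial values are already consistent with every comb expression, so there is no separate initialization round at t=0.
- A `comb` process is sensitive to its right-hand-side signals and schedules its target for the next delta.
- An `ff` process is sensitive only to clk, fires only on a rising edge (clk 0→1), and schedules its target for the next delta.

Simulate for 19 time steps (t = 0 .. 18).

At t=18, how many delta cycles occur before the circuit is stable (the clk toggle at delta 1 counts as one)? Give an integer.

4

[bits: v,p,r,x,u,clk,q]
t=0: Δ0=1011101 Δ1=1011111 Δ2=0011111 Δ3=0101011 Δ4=0001011 | 4Δ
t=1: Δ0=0001011 Δ1=0001001 | 1Δ
t=2: Δ0=0001001 Δ1=0001011 Δ2=1000011 Δ3=1100011 | 3Δ
t=3: Δ0=1100011 Δ1=1100001 | 1Δ
t=4: Δ0=1100001 Δ1=1100011 Δ2=1101011 Δ3=1111011 Δ4=1111111 Δ5=1011111 | 5Δ
t=5: Δ0=1011111 Δ1=1011101 | 1Δ
t=6: Δ0=1011101 Δ1=1011111 Δ2=0011111 Δ3=0101011 Δ4=0001011 | 4Δ
t=7: Δ0=0001011 Δ1=0001001 | 1Δ
t=8: Δ0=0001001 Δ1=0001011 Δ2=1000011 Δ3=1100011 | 3Δ
t=9: Δ0=1100011 Δ1=1100001 | 1Δ
t=10: Δ0=1100001 Δ1=1100011 Δ2=1101011 Δ3=1111011 Δ4=1111111 Δ5=1011111 | 5Δ
t=11: Δ0=1011111 Δ1=1011101 | 1Δ
t=12: Δ0=1011101 Δ1=1011111 Δ2=0011111 Δ3=0101011 Δ4=0001011 | 4Δ
t=13: Δ0=0001011 Δ1=0001001 | 1Δ
t=14: Δ0=0001001 Δ1=0001011 Δ2=1000011 Δ3=1100011 | 3Δ
t=15: Δ0=1100011 Δ1=1100001 | 1Δ
t=16: Δ0=1100001 Δ1=1100011 Δ2=1101011 Δ3=1111011 Δ4=1111111 Δ5=1011111 | 5Δ
t=17: Δ0=1011111 Δ1=1011101 | 1Δ
t=18: Δ0=1011101 Δ1=1011111 Δ2=0011111 Δ3=0101011 Δ4=0001011 | 4Δ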